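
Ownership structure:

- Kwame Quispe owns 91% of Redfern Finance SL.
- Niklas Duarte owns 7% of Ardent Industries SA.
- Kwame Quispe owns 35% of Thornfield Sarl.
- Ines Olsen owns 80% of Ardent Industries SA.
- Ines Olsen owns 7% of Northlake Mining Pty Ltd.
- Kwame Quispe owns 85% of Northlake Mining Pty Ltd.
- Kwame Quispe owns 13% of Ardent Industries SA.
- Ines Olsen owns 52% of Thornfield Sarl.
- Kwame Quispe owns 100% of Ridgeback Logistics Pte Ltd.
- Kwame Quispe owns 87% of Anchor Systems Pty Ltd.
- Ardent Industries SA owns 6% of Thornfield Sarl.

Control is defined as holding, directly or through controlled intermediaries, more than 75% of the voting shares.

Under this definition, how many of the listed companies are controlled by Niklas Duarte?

0

Niklas's largest direct stake is 7% in Ardent, which does not meet the threshold.
Niklas controls 0 companies.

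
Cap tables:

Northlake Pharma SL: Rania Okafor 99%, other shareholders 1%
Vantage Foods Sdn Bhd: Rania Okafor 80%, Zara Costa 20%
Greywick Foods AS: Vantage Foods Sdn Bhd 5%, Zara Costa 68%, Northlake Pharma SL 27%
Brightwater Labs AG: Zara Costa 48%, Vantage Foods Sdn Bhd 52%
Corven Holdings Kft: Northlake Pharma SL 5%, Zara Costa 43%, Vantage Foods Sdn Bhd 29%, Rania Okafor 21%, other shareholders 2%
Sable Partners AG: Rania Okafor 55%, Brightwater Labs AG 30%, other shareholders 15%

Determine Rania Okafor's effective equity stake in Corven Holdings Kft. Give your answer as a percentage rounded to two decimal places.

49.15%

Rania reaches Corven along 3 paths.
Via Northlake: 99% × 5% = 4.95%.
Via Vantage: 80% × 29% = 23.2%.
Direct stake: 21% = 21%.
Total: 4.95% + 23.2% + 21% = 49.15%.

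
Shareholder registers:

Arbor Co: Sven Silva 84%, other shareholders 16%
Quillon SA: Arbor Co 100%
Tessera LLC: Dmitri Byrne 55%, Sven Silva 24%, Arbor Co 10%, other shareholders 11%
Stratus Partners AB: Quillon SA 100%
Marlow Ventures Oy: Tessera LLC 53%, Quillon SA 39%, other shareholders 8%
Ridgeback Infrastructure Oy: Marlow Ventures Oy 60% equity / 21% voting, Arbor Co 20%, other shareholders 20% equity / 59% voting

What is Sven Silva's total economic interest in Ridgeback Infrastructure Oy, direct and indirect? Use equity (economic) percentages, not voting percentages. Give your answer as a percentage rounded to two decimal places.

Sven reaches Ridgeback along 4 paths.
Via Tessera → Marlow: 24% × 53% × 60% = 7.632%.
Via Arbor → Tessera → Marlow: 84% × 10% × 53% × 60% = 2.6712%.
Via Arbor → Quillon → Marlow: 84% × 100% × 39% × 60% = 19.656%.
Via Arbor: 84% × 20% = 16.8%.
Total: 7.632% + 2.6712% + 19.656% + 16.8% = 46.7592%.
Rounded: 46.76%.

46.76%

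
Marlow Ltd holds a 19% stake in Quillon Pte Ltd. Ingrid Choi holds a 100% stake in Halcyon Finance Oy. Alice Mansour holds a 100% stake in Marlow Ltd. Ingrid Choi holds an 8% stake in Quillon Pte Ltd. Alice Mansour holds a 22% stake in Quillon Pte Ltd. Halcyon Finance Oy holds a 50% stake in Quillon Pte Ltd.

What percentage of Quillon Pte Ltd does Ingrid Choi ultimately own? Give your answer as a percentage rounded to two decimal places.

Ingrid reaches Quillon along 2 paths.
Via Halcyon: 100% × 50% = 50%.
Direct stake: 8% = 8%.
Total: 50% + 8% = 58%.
Rounded: 58.00%.

58.00%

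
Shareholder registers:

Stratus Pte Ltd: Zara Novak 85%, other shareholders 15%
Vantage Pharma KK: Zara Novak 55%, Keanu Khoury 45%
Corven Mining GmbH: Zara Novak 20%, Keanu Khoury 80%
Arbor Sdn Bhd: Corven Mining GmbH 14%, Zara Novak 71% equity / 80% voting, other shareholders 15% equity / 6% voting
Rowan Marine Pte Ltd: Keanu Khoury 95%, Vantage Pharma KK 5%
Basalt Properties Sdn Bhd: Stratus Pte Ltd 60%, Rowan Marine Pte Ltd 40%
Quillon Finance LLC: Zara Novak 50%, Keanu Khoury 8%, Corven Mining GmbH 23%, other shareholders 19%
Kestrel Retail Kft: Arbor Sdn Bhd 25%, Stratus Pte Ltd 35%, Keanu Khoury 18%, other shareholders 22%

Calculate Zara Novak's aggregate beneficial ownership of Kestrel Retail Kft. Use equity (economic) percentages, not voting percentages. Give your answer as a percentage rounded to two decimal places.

48.20%

Zara reaches Kestrel along 3 paths.
Via Corven → Arbor: 20% × 14% × 25% = 0.7%.
Via Arbor: 71% × 25% = 17.75%.
Via Stratus: 85% × 35% = 29.75%.
Total: 0.7% + 17.75% + 29.75% = 48.2%.
Rounded: 48.20%.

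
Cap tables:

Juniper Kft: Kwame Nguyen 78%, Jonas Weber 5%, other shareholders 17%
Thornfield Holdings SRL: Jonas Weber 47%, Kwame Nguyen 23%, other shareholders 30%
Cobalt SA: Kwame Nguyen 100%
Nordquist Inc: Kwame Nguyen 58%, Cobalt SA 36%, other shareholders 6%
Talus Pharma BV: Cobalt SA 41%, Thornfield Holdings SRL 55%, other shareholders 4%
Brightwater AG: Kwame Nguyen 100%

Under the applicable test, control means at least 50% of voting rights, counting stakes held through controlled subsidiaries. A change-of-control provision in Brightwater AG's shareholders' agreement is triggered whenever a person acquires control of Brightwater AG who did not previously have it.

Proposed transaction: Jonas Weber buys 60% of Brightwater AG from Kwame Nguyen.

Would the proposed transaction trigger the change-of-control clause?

Yes

The purchase adds only to Jonas's holdings (Kwame's stake shrinks), so Jonas is the only person who could newly come to control Brightwater.
Jonas's largest direct stake is 47% in Thornfield, which does not meet the threshold, so Jonas controls no company.
Neither Jonas nor any entity Jonas controls holds any voting interest in Brightwater.
So before the transaction, Jonas does not control Brightwater.
After the purchase, Jonas holds 60% of Brightwater directly, and Kwame's stake falls to 40%.
Jonas holds 60% of Brightwater, so Jonas controls Brightwater.
Jonas did not control Brightwater before and does after, so the clause is triggered.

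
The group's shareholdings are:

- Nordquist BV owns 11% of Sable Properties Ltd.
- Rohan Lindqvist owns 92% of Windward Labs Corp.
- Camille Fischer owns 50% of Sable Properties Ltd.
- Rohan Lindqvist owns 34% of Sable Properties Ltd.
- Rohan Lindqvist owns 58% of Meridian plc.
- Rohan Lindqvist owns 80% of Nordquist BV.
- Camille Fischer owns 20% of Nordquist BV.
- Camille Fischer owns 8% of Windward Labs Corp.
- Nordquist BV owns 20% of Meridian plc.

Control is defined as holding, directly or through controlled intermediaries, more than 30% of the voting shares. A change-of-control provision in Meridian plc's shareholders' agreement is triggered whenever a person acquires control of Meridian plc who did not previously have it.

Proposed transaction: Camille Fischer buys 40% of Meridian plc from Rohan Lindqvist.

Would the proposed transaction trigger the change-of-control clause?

Yes

The purchase adds only to Camille's holdings (Rohan's stake shrinks), so Camille is the only person who could newly come to control Meridian.
Camille holds 50% of Sable, so Camille controls Sable.
Neither Camille nor any entity Camille controls holds any voting interest in Meridian.
So before the transaction, Camille does not control Meridian.
After the purchase, Camille holds 40% of Meridian directly, and Rohan's stake falls to 18%.
Camille holds 40% of Meridian, so Camille controls Meridian.
Camille did not control Meridian before and does after, so the clause is triggered.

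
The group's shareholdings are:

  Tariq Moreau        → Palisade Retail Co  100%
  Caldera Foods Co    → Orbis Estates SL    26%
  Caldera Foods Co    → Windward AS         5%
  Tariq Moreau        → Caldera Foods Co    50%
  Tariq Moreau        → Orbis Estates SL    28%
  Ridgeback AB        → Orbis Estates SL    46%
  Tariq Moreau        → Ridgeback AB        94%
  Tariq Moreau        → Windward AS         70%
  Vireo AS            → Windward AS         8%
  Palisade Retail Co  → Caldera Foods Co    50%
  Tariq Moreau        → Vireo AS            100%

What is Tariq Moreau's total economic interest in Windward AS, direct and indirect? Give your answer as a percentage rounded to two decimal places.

Tariq reaches Windward along 4 paths.
Via Palisade → Caldera: 100% × 50% × 5% = 2.5%.
Via Caldera: 50% × 5% = 2.5%.
Direct stake: 70% = 70%.
Via Vireo: 100% × 8% = 8%.
Total: 2.5% + 2.5% + 70% + 8% = 83%.
Rounded: 83.00%.

83.00%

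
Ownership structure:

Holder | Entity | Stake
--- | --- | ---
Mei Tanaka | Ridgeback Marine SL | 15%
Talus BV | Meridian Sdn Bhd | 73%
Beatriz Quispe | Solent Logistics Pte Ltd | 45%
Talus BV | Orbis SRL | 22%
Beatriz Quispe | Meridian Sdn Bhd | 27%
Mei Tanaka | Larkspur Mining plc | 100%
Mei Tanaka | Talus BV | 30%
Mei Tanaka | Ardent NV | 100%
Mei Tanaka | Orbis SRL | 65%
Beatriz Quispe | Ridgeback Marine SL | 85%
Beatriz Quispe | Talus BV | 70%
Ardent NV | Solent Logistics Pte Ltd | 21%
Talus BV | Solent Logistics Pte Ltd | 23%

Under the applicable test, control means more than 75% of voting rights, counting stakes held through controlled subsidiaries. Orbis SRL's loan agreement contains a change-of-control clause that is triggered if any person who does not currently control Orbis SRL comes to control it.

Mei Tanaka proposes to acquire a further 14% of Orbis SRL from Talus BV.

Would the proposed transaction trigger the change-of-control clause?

The purchase adds only to Mei's holdings (Talus's stake shrinks), so Mei is the only person who could newly come to control Orbis.
Mei holds 100% of Ardent, so Mei controls Ardent.
Mei holds 100% of Larkspur, so Mei controls Larkspur.
In Orbis, Mei's side holds only 65%, not > 75%.
So before the transaction, Mei does not control Orbis.
After the purchase, Mei's direct stake in Orbis rises to 65% + 14% = 79%, and Talus's stake falls to 8%.
Mei holds 79% of Orbis, so Mei controls Orbis.
Mei did not control Orbis before and does after, so the clause is triggered.

Yes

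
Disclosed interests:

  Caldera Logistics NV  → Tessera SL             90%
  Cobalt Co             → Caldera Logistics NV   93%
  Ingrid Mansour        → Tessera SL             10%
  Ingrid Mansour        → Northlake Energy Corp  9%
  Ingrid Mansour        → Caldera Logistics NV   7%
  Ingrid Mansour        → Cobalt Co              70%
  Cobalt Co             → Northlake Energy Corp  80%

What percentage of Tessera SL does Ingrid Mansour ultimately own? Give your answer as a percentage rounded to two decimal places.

74.89%

Ingrid reaches Tessera along 3 paths.
Via Cobalt → Caldera: 70% × 93% × 90% = 58.59%.
Via Caldera: 7% × 90% = 6.3%.
Direct stake: 10% = 10%.
Total: 58.59% + 6.3% + 10% = 74.89%.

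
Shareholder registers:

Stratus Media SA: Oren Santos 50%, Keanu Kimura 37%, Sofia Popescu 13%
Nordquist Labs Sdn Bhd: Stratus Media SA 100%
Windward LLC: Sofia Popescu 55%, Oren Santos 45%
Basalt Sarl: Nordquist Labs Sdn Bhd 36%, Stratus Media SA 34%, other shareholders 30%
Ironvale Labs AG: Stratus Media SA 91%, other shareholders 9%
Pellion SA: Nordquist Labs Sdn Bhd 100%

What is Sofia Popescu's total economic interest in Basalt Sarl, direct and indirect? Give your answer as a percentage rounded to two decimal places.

9.10%

Sofia reaches Basalt along 2 paths.
Via Stratus → Nordquist: 13% × 100% × 36% = 4.68%.
Via Stratus: 13% × 34% = 4.42%.
Total: 4.68% + 4.42% = 9.1%.
Rounded: 9.10%.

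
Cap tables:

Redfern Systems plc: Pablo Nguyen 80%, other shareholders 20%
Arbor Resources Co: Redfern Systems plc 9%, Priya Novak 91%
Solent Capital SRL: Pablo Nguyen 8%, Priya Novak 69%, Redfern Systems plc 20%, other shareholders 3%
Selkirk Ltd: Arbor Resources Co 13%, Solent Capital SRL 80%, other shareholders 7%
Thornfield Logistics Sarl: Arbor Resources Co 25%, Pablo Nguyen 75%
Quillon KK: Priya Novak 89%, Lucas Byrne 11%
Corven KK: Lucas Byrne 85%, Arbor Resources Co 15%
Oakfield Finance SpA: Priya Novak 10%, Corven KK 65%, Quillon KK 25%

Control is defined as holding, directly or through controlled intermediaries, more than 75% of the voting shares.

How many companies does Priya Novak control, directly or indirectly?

2

Priya holds 91% of Arbor, so Priya controls Arbor.
Priya holds 89% of Quillon, so Priya controls Quillon.
No other company's threshold is met.
Priya controls 2 companies.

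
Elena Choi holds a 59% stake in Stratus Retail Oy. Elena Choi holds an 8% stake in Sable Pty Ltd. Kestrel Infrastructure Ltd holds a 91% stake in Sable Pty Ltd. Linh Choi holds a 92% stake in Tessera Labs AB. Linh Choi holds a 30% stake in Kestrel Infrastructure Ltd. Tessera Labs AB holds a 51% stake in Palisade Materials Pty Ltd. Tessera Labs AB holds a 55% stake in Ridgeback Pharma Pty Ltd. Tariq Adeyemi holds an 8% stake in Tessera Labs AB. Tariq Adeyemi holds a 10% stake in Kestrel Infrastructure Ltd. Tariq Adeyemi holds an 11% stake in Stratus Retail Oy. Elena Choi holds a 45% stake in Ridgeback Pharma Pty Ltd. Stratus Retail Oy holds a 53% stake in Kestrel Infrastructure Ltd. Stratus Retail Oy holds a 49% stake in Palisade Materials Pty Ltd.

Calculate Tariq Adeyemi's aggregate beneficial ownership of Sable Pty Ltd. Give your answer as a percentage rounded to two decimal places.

14.41%

Tariq reaches Sable along 2 paths.
Via Stratus → Kestrel: 11% × 53% × 91% = 5.3053%.
Via Kestrel: 10% × 91% = 9.1%.
Total: 5.3053% + 9.1% = 14.4053%.
Rounded: 14.41%.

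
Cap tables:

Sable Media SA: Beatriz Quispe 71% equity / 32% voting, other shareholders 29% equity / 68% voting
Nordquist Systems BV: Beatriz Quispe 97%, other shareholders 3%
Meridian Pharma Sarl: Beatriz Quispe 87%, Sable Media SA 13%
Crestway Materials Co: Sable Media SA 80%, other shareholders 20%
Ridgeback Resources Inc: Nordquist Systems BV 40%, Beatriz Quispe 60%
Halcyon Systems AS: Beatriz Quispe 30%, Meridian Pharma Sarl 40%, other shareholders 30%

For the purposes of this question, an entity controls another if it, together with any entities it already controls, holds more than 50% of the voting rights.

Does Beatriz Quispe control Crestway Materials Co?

No

Beatriz holds 97% of Nordquist, so Beatriz controls Nordquist.
Beatriz holds 87% of Meridian, so Beatriz controls Meridian.
Nordquist and Beatriz together hold 40% + 60% = 100% of Ridgeback, so Beatriz controls Ridgeback.
Beatriz and Meridian together hold 30% + 40% = 70% of Halcyon, so Beatriz controls Halcyon.
Neither Beatriz nor any entity Beatriz controls holds any voting interest in Crestway.
So Beatriz does not control Crestway.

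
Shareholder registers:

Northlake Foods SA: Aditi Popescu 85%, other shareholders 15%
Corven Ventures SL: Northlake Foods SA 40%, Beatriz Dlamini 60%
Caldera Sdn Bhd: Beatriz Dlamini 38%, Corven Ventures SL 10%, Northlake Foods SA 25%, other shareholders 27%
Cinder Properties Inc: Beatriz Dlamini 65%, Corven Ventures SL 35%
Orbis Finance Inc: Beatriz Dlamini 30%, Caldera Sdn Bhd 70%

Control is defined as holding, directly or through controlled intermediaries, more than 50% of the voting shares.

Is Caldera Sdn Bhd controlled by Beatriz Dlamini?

No

Beatriz holds 60% of Corven, so Beatriz controls Corven.
Beatriz and Corven together hold 65% + 35% = 100% of Cinder, so Beatriz controls Cinder.
In Caldera, Beatriz's side holds only 38% + 10% = 48%, not > 50%.
So Beatriz does not control Caldera.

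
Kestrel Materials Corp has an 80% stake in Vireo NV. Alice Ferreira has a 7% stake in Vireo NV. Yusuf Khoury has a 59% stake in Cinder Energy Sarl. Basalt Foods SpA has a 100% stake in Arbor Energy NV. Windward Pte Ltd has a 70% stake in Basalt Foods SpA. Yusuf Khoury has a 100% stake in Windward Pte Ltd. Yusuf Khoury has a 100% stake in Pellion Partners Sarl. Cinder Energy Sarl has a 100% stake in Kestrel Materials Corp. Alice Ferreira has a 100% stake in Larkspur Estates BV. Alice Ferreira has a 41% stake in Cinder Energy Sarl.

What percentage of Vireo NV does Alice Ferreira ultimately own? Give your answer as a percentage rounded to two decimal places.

39.80%

Alice reaches Vireo along 2 paths.
Direct stake: 7% = 7%.
Via Cinder → Kestrel: 41% × 100% × 80% = 32.8%.
Total: 7% + 32.8% = 39.8%.
Rounded: 39.80%.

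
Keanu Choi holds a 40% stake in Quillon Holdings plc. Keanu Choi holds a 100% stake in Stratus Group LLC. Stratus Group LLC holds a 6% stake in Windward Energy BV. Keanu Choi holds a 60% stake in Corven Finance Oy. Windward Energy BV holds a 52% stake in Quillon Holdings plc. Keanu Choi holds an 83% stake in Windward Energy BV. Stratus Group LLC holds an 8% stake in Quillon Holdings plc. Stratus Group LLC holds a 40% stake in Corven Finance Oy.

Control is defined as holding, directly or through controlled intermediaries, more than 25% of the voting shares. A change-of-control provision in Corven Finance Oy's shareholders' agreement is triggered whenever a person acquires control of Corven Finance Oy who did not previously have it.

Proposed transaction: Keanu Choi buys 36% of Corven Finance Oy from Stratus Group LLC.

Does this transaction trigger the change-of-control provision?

The purchase adds only to Keanu's holdings (Stratus's stake shrinks), so Keanu is the only person who could newly come to control Corven.
Keanu holds 100% of Stratus, so Keanu controls Stratus.
Stratus and Keanu together hold 40% + 60% = 100% of Corven, so Keanu controls Corven.
So Keanu already controls Corven before the transaction.
After the purchase, Keanu's direct stake in Corven rises to 60% + 36% = 96%, and Stratus's stake falls to 4%.
Keanu controlled Corven already, so this is not a new person acquiring control; every other person's position is unchanged or reduced.
No new person acquires control, so the clause is not triggered.

No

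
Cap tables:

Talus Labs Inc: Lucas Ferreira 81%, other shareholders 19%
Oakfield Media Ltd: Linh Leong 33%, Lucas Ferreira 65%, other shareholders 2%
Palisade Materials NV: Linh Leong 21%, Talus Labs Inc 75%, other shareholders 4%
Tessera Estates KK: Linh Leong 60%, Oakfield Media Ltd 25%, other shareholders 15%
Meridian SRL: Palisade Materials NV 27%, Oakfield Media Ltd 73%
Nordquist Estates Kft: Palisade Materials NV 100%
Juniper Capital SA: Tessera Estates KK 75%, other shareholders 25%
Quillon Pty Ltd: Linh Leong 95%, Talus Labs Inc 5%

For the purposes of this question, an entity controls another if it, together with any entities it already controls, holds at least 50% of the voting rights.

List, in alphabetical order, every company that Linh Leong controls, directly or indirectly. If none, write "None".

Juniper Capital SA, Quillon Pty Ltd, Tessera Estates KK

Linh holds 60% of Tessera, so Linh controls Tessera.
Tessera holds 75% of Juniper, so Linh controls Juniper.
Linh holds 95% of Quillon, so Linh controls Quillon.
No other company's threshold is met.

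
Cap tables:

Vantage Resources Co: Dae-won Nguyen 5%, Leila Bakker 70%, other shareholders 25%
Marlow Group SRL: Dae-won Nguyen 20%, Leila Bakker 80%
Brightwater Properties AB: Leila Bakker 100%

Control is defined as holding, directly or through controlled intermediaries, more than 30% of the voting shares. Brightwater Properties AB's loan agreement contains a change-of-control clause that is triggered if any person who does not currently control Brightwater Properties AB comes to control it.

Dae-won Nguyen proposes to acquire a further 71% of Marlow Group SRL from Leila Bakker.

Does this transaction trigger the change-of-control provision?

No

The purchase adds only to Dae-won's holdings (Leila's stake shrinks), so Dae-won is the only person who could newly come to control Brightwater.
Dae-won's largest direct stake is 20% in Marlow, which does not meet the threshold, so Dae-won controls no company.
Neither Dae-won nor any entity Dae-won controls holds any voting interest in Brightwater.
So before the transaction, Dae-won does not control Brightwater.
After the purchase, Dae-won's direct stake in Marlow rises to 20% + 71% = 91%, and Leila's stake falls to 9%.
Dae-won holds 91% of Marlow, so Dae-won controls Marlow.
After the transaction, neither Dae-won nor any entity Dae-won controls holds a voting interest in Brightwater, so Dae-won still does not control it.
No new person acquires control, so the clause is not triggered.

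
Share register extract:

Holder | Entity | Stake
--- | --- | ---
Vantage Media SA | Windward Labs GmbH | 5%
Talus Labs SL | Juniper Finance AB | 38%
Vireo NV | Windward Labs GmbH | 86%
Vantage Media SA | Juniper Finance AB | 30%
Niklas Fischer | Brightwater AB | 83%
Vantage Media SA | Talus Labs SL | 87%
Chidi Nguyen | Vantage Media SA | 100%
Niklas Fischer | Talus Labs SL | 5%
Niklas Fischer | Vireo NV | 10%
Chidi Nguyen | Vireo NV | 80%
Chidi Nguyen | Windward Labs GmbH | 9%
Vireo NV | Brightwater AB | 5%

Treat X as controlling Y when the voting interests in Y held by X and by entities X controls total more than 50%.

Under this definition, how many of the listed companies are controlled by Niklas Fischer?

1

Niklas holds 83% of Brightwater, so Niklas controls Brightwater.
No other company's threshold is met.
Niklas controls 1 company.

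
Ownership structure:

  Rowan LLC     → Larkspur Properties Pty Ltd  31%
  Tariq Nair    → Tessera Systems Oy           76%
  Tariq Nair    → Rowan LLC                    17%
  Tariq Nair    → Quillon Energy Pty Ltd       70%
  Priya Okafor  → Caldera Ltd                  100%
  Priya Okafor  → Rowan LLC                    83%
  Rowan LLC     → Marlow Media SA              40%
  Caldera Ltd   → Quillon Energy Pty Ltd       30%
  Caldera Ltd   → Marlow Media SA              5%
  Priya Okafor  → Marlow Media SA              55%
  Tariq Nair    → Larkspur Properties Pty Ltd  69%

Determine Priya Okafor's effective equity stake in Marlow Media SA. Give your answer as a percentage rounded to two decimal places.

93.20%

Priya reaches Marlow along 3 paths.
Via Caldera: 100% × 5% = 5%.
Direct stake: 55% = 55%.
Via Rowan: 83% × 40% = 33.2%.
Total: 5% + 55% + 33.2% = 93.2%.
Rounded: 93.20%.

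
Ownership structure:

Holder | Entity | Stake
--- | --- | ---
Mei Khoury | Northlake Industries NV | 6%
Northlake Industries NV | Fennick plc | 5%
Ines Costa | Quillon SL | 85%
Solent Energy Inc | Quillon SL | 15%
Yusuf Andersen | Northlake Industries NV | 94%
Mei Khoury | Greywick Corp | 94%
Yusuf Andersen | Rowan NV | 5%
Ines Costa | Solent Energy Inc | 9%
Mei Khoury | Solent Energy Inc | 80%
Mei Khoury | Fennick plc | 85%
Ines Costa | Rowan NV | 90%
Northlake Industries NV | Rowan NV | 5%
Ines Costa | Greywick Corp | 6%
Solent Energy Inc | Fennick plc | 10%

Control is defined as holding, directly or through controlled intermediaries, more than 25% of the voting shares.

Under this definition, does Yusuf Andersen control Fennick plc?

No

Yusuf holds 94% of Northlake, so Yusuf controls Northlake.
In Fennick, Yusuf's side holds only 5%, not > 25%.
So Yusuf does not control Fennick.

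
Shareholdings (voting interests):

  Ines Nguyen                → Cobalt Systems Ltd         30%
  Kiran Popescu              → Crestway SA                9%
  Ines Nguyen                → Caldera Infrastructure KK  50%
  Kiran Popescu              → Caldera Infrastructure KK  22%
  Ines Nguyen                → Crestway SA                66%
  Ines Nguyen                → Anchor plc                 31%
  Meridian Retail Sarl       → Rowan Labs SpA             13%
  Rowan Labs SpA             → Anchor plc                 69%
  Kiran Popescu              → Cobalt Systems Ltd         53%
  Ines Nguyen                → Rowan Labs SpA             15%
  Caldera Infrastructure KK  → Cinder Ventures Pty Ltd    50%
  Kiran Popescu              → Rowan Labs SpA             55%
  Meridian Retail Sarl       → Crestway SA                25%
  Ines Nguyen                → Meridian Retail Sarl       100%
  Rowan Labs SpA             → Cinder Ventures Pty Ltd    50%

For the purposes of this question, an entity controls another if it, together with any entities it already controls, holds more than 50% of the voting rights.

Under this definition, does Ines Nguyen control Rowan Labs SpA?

Ines holds 100% of Meridian, so Ines controls Meridian.
Ines and Meridian together hold 66% + 25% = 91% of Crestway, so Ines controls Crestway.
In Rowan, Ines's side holds only 15% + 13% = 28%, not > 50%.
So Ines does not control Rowan.

No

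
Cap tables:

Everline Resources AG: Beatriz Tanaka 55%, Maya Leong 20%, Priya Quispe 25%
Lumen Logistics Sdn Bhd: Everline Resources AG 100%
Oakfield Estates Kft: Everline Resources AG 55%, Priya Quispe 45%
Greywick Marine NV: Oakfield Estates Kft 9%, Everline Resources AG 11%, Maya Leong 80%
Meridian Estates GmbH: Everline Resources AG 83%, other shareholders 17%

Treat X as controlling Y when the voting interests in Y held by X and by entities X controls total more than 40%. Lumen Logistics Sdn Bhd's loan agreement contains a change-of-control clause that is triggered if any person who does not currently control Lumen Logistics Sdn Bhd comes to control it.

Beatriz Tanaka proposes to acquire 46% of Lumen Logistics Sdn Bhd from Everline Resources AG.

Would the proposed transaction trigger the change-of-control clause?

No

The purchase adds only to Beatriz's holdings (Everline's stake shrinks), so Beatriz is the only person who could newly come to control Lumen.
Beatriz holds 55% of Everline, so Beatriz controls Everline.
Everline holds 100% of Lumen, so Beatriz controls Lumen.
So Beatriz already controls Lumen before the transaction.
After the purchase, Beatriz holds 46% of Lumen directly, and Everline's stake falls to 54%.
Beatriz controlled Lumen already, so this is not a new person acquiring control; every other person's position is unchanged or reduced.
No new person acquires control, so the clause is not triggered.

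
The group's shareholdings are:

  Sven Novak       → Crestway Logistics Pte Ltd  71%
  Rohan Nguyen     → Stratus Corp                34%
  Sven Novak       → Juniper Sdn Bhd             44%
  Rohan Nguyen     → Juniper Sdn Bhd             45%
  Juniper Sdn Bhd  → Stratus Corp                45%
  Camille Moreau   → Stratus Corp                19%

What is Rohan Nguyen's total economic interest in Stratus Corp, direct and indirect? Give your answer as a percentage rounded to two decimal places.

54.25%

Rohan reaches Stratus along 2 paths.
Via Juniper: 45% × 45% = 20.25%.
Direct stake: 34% = 34%.
Total: 20.25% + 34% = 54.25%.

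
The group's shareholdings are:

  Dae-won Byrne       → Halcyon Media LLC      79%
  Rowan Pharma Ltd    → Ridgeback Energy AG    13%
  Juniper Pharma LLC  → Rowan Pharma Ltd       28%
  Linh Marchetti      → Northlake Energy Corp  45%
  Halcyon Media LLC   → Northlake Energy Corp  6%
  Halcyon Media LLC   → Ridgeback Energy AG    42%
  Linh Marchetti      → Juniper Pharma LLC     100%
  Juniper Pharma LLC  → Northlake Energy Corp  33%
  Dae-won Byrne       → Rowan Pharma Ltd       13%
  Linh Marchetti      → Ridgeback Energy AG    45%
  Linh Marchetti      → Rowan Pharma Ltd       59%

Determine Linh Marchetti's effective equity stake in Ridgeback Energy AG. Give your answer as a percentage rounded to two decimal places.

56.31%

Linh reaches Ridgeback along 3 paths.
Direct stake: 45% = 45%.
Via Juniper → Rowan: 100% × 28% × 13% = 3.64%.
Via Rowan: 59% × 13% = 7.67%.
Total: 45% + 3.64% + 7.67% = 56.31%.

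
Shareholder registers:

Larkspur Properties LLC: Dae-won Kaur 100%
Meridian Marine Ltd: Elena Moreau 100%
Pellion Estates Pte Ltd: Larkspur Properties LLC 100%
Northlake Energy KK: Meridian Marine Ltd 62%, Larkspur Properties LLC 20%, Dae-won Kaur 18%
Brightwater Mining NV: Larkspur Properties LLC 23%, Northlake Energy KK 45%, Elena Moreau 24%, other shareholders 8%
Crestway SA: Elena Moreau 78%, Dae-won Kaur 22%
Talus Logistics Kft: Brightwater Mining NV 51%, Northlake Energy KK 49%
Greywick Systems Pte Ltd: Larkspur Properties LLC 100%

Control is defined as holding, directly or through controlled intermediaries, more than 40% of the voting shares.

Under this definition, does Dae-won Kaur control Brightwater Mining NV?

Dae-won holds 100% of Larkspur, so Dae-won controls Larkspur.
Larkspur holds 100% of Pellion, so Dae-won controls Pellion.
Larkspur holds 100% of Greywick, so Dae-won controls Greywick.
In Brightwater, Dae-won's side holds only 23%, not > 40%.
So Dae-won does not control Brightwater.

No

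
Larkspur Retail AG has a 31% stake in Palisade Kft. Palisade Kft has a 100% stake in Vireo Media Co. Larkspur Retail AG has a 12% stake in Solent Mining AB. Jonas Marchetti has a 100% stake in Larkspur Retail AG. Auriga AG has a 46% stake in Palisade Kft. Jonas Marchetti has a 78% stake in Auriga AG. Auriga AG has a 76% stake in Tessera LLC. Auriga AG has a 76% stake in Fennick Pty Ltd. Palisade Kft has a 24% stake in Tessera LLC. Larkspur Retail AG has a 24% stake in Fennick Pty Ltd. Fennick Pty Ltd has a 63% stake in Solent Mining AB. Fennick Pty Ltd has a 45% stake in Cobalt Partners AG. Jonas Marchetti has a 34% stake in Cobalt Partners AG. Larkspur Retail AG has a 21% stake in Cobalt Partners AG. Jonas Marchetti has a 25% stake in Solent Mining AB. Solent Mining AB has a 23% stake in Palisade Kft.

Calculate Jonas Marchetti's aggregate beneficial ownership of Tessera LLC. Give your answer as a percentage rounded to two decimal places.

80.27%

Jonas reaches Tessera along 7 paths.
Via Larkspur → Solent → Palisade: 100% × 12% × 23% × 24% = 0.6624%.
Via Auriga → Fennick → Solent → Palisade: 78% × 76% × 63% × 23% × 24% = 2.06152128%.
Via Larkspur → Fennick → Solent → Palisade: 100% × 24% × 63% × 23% × 24% = 0.834624%.
Via Solent → Palisade: 25% × 23% × 24% = 1.38%.
Via Auriga → Palisade: 78% × 46% × 24% = 8.6112%.
Via Larkspur → Palisade: 100% × 31% × 24% = 7.44%.
Via Auriga: 78% × 76% = 59.28%.
Total: 0.6624% + 2.06152128% + 0.834624% + 1.38% + 8.6112% + 7.44% + 59.28% = 80.26974528%.
Rounded: 80.27%.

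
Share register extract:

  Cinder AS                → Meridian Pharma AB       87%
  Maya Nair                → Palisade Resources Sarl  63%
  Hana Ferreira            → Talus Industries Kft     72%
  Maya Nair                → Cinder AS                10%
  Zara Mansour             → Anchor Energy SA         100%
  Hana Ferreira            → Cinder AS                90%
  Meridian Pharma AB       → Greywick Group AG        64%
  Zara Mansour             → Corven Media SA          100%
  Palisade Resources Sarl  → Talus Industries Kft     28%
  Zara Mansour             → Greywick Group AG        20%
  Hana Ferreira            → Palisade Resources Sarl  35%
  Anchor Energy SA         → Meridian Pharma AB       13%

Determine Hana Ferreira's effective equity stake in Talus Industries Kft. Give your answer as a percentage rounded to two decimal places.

Hana reaches Talus along 2 paths.
Direct stake: 72% = 72%.
Via Palisade: 35% × 28% = 9.8%.
Total: 72% + 9.8% = 81.8%.
Rounded: 81.80%.

81.80%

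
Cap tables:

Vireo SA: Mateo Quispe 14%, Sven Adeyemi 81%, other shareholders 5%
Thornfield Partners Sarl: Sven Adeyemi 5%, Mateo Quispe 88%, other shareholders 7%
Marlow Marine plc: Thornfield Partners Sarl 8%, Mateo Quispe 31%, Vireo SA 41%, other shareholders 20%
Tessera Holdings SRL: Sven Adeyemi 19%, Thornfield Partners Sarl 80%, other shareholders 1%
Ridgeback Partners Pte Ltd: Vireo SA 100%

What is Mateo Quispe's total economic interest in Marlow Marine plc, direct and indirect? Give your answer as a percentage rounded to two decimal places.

43.78%

Mateo reaches Marlow along 3 paths.
Via Thornfield: 88% × 8% = 7.04%.
Direct stake: 31% = 31%.
Via Vireo: 14% × 41% = 5.74%.
Total: 7.04% + 31% + 5.74% = 43.78%.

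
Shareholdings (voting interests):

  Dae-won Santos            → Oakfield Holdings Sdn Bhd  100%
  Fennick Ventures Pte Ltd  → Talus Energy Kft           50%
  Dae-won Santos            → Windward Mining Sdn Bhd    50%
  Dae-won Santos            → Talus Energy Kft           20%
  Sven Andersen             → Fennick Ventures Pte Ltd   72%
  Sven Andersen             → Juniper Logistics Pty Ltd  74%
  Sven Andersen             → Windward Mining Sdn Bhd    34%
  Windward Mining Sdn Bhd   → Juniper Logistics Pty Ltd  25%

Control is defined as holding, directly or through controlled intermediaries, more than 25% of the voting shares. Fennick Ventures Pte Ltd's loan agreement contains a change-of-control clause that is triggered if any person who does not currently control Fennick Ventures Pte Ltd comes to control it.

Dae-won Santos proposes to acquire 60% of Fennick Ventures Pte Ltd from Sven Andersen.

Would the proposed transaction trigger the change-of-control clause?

The purchase adds only to Dae-won's holdings (Sven's stake shrinks), so Dae-won is the only person who could newly come to control Fennick.
Dae-won holds 50% of Windward, so Dae-won controls Windward.
Dae-won holds 100% of Oakfield, so Dae-won controls Oakfield.
Neither Dae-won nor any entity Dae-won controls holds any voting interest in Fennick.
So before the transaction, Dae-won does not control Fennick.
After the purchase, Dae-won holds 60% of Fennick directly, and Sven's stake falls to 12%.
Dae-won holds 60% of Fennick, so Dae-won controls Fennick.
Dae-won did not control Fennick before and does after, so the clause is triggered.

Yes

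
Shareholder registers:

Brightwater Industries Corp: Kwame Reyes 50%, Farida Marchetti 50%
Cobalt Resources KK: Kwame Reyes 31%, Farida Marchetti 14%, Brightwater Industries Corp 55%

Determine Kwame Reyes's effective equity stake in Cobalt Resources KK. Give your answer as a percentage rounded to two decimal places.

58.50%

Kwame reaches Cobalt along 2 paths.
Direct stake: 31% = 31%.
Via Brightwater: 50% × 55% = 27.5%.
Total: 31% + 27.5% = 58.5%.
Rounded: 58.50%.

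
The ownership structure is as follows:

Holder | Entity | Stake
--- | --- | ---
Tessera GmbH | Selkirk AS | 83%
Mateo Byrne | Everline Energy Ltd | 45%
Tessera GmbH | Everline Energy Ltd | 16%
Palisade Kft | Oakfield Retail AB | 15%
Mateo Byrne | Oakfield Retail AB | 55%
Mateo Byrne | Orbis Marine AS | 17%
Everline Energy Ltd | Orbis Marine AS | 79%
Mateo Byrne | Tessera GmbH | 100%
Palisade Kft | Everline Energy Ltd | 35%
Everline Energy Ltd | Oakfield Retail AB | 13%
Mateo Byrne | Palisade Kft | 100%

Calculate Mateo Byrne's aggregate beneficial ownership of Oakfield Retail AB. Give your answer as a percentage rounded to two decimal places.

Mateo reaches Oakfield along 5 paths.
Via Palisade: 100% × 15% = 15%.
Via Palisade → Everline: 100% × 35% × 13% = 4.55%.
Via Everline: 45% × 13% = 5.85%.
Via Tessera → Everline: 100% × 16% × 13% = 2.08%.
Direct stake: 55% = 55%.
Total: 15% + 4.55% + 5.85% + 2.08% + 55% = 82.48%.

82.48%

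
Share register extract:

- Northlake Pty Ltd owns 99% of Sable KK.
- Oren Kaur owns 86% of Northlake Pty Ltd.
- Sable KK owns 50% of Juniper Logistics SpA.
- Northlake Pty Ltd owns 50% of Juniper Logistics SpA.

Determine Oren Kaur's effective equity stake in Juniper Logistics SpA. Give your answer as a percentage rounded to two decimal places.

85.57%

Oren reaches Juniper along 2 paths.
Via Northlake: 86% × 50% = 43%.
Via Northlake → Sable: 86% × 99% × 50% = 42.57%.
Total: 43% + 42.57% = 85.57%.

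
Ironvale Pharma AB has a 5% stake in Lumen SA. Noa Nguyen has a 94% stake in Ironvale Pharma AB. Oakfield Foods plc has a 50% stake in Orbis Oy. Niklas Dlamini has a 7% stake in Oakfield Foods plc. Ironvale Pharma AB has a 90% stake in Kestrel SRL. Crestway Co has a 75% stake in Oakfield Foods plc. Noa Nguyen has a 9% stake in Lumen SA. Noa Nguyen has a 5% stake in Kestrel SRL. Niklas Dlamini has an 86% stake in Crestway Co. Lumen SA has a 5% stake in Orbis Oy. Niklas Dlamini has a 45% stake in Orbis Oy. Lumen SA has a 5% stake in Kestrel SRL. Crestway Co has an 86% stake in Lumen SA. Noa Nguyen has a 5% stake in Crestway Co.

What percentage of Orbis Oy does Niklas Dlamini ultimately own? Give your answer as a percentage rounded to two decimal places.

Niklas reaches Orbis along 4 paths.
Direct stake: 45% = 45%.
Via Crestway → Lumen: 86% × 86% × 5% = 3.698%.
Via Oakfield: 7% × 50% = 3.5%.
Via Crestway → Oakfield: 86% × 75% × 50% = 32.25%.
Total: 45% + 3.698% + 3.5% + 32.25% = 84.448%.
Rounded: 84.45%.

84.45%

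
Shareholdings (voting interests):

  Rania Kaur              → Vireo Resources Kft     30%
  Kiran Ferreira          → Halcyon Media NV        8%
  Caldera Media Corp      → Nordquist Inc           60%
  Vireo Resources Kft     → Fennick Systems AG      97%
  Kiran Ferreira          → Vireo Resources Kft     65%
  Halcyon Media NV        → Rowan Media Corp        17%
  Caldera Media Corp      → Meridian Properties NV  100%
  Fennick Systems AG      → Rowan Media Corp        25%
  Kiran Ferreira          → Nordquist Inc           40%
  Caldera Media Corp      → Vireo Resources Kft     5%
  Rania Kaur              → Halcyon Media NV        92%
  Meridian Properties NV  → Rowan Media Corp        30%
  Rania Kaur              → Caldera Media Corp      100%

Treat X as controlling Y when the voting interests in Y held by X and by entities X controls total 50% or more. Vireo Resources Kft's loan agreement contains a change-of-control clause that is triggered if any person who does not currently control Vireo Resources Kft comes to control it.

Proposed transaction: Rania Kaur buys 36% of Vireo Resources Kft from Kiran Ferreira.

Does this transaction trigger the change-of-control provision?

The purchase adds only to Rania's holdings (Kiran's stake shrinks), so Rania is the only person who could newly come to control Vireo.
Rania holds 100% of Caldera, so Rania controls Caldera.
Rania holds 92% of Halcyon, so Rania controls Halcyon.
Caldera holds 100% of Meridian, so Rania controls Meridian.
Caldera holds 60% of Nordquist, so Rania controls Nordquist.
In Vireo, Rania's side holds only 30% + 5% = 35%, not ≥ 50%.
So before the transaction, Rania does not control Vireo.
After the purchase, Rania's direct stake in Vireo rises to 30% + 36% = 66%, and Kiran's stake falls to 29%.
Rania and Caldera together hold 66% + 5% = 71% of Vireo, so Rania controls Vireo.
Rania did not control Vireo before and does after, so the clause is triggered.

Yes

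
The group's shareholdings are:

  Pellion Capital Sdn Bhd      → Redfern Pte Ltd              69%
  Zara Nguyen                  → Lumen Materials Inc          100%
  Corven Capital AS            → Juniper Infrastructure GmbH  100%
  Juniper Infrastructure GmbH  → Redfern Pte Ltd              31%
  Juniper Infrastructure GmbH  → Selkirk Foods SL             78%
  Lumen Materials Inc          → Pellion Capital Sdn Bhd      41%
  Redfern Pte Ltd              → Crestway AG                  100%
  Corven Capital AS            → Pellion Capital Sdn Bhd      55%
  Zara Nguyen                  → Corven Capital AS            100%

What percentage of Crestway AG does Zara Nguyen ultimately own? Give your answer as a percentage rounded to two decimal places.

97.24%

Zara reaches Crestway along 3 paths.
Via Corven → Pellion → Redfern: 100% × 55% × 69% × 100% = 37.95%.
Via Lumen → Pellion → Redfern: 100% × 41% × 69% × 100% = 28.29%.
Via Corven → Juniper → Redfern: 100% × 100% × 31% × 100% = 31%.
Total: 37.95% + 28.29% + 31% = 97.24%.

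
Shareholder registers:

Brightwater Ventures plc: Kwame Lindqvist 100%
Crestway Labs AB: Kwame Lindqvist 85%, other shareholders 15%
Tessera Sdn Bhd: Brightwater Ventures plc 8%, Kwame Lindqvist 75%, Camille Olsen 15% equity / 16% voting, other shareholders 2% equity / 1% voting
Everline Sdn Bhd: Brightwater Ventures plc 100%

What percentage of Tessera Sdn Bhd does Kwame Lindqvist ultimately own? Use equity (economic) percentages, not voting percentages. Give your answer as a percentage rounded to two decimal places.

Kwame reaches Tessera along 2 paths.
Via Brightwater: 100% × 8% = 8%.
Direct stake: 75% = 75%.
Total: 8% + 75% = 83%.
Rounded: 83.00%.

83.00%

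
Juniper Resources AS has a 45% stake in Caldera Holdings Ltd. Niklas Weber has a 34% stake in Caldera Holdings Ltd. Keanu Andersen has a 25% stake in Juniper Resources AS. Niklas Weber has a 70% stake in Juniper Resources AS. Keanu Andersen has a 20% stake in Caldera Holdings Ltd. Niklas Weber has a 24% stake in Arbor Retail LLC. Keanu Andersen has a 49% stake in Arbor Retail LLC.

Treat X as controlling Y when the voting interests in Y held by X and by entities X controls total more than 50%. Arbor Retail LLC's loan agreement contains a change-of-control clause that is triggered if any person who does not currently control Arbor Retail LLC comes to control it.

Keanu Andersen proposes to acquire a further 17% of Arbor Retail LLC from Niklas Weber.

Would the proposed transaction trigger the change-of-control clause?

The purchase adds only to Keanu's holdings (Niklas's stake shrinks), so Keanu is the only person who could newly come to control Arbor.
Keanu's largest direct stake is 49% in Arbor, which does not meet the threshold, so Keanu controls no company.
In Arbor, Keanu's side holds only 49%, not > 50%.
So before the transaction, Keanu does not control Arbor.
After the purchase, Keanu's direct stake in Arbor rises to 49% + 17% = 66%, and Niklas's stake falls to 7%.
Keanu holds 66% of Arbor, so Keanu controls Arbor.
Keanu did not control Arbor before and does after, so the clause is triggered.

Yes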